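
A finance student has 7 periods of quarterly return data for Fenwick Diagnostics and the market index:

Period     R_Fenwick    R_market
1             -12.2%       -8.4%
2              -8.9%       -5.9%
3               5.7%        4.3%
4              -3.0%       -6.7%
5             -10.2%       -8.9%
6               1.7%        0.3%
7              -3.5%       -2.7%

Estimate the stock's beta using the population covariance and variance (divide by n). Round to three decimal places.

1.247

Mean R_i = (-12.2 − 8.9 + 5.7 − 3.0 − 10.2 + 1.7 − 3.5) / 7 = -4.3429%
Mean R_m = (-8.4 − 5.9 + 4.3 − 6.7 − 8.9 + 0.3 − 2.7) / 7 = -4.0000%
Σ(R_i − R̄_i)(R_m − R̄_m) = 178.7400  ⇒  Cov = 178.7400 / 7 = 25.5343
Σ(R_m − R̄_m)² = 143.3400  ⇒  Var(R_m) = 143.3400 / 7 = 20.4771
β = Cov / Var(R_m) = 25.5343 / 20.4771 = 1.2470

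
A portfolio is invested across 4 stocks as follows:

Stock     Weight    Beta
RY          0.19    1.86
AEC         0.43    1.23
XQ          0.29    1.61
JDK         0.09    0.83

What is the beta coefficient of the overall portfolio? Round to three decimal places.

β_P = Σ w_i β_i = 0.19×1.86 + 0.43×1.23 + 0.29×1.61 + 0.09×0.83 = 1.4239

1.424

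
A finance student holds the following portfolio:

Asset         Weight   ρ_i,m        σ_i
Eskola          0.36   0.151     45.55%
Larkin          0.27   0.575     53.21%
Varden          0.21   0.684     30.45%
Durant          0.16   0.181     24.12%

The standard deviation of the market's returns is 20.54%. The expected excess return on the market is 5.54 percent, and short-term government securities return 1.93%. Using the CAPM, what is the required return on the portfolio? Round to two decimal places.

β_Eskola = 0.151 × 45.55% / 20.54% = 0.3349
β_Larkin = 0.575 × 53.21% / 20.54% = 1.4896
β_Varden = 0.684 × 30.45% / 20.54% = 1.0140
β_Durant = 0.181 × 24.12% / 20.54% = 0.2125
β_P = Σ w_i β_i = 0.36×0.3349 + 0.27×1.4896 + 0.21×1.0140 + 0.16×0.2125 = 0.7697
E(R_P) = R_f + β_P × MRP = 1.93% + 0.7697 × 5.54% = 6.19%

6.19%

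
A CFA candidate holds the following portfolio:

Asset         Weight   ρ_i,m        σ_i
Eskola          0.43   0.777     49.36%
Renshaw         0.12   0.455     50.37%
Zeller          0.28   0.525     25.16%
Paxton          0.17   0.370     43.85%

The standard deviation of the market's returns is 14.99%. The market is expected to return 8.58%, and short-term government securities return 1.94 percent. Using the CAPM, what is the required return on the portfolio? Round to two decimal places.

13.32%

β_Eskola = 0.777 × 49.36% / 14.99% = 2.5586
β_Renshaw = 0.455 × 50.37% / 14.99% = 1.5289
β_Zeller = 0.525 × 25.16% / 14.99% = 0.8812
β_Paxton = 0.370 × 43.85% / 14.99% = 1.0824
β_P = Σ w_i β_i = 0.43×2.5586 + 0.12×1.5289 + 0.28×0.8812 + 0.17×1.0824 = 1.7144
MRP = 8.58% − 1.94% = 6.64%
E(R_P) = R_f + β_P × MRP = 1.94% + 1.7144 × 6.64% = 13.32%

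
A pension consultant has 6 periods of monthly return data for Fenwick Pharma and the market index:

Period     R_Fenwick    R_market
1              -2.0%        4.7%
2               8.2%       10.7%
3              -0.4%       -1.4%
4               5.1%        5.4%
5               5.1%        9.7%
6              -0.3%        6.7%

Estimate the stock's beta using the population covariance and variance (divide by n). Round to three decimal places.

0.647

Mean R_i = (-2.0 + 8.2 − 0.4 + 5.1 + 5.1 − 0.3) / 6 = 2.6167%
Mean R_m = (4.7 + 10.7 − 1.4 + 5.4 + 9.7 + 6.7) / 6 = 5.9667%
Σ(R_i − R̄_i)(R_m − R̄_m) = 60.2233  ⇒  Cov = 60.2233 / 6 = 10.0372
Σ(R_m − R̄_m)² = 93.0733  ⇒  Var(R_m) = 93.0733 / 6 = 15.5122
β = Cov / Var(R_m) = 10.0372 / 15.5122 = 0.6471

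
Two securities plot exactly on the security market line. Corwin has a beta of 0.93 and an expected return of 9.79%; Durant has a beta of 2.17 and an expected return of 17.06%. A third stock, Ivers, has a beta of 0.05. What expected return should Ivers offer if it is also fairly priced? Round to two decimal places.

MRP (SML slope) = (17.06% − 9.79%) / (2.17 − 0.93) = 7.27% / 1.24 = 5.8629%
R_f (intercept) = 9.79% − 0.93 × 5.8629% = 4.3375%
E(R_Ivers) = R_f + β × MRP = 4.3375% + 0.05 × 5.8629% = 4.63%

4.63%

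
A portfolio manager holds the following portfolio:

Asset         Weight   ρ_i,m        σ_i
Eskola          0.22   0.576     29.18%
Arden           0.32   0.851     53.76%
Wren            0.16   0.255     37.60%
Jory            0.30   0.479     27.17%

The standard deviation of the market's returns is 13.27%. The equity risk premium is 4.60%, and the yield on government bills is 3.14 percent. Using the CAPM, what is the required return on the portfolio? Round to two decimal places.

β_Eskola = 0.576 × 29.18% / 13.27% = 1.2666
β_Arden = 0.851 × 53.76% / 13.27% = 3.4476
β_Wren = 0.255 × 37.60% / 13.27% = 0.7225
β_Jory = 0.479 × 27.17% / 13.27% = 0.9807
β_P = Σ w_i β_i = 0.22×1.2666 + 0.32×3.4476 + 0.16×0.7225 + 0.30×0.9807 = 1.7917
E(R_P) = R_f + β_P × MRP = 3.14% + 1.7917 × 4.60% = 11.38%

11.38%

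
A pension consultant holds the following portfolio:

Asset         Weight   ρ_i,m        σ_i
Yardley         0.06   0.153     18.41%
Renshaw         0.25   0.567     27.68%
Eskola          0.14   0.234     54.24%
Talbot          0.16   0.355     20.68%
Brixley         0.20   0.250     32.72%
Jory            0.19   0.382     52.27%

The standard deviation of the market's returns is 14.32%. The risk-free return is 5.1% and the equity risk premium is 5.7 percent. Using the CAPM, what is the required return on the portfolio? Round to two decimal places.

β_Yardley = 0.153 × 18.41% / 14.32% = 0.1967
β_Renshaw = 0.567 × 27.68% / 14.32% = 1.0960
β_Eskola = 0.234 × 54.24% / 14.32% = 0.8863
β_Talbot = 0.355 × 20.68% / 14.32% = 0.5127
β_Brixley = 0.250 × 32.72% / 14.32% = 0.5712
β_Jory = 0.382 × 52.27% / 14.32% = 1.3944
β_P = Σ w_i β_i = 0.06×0.1967 + 0.25×1.0960 + 0.14×0.8863 + 0.16×0.5127 + 0.20×0.5712 + 0.19×1.3944 = 0.8711
E(R_P) = R_f + β_P × MRP = 5.1% + 0.8711 × 5.7% = 10.07%

10.07%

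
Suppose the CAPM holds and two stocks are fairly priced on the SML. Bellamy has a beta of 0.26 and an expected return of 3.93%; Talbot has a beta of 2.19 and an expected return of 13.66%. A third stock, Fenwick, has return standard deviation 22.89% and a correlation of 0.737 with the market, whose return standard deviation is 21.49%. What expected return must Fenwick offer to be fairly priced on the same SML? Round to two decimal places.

6.58%

MRP = (13.66% − 3.93%) / (2.19 − 0.26) = 5.0415%
R_f = 3.93% − 0.26 × 5.0415% = 2.6192%
β_Fenwick = ρ·σ_i/σ_m = 0.737 × 22.89 / 21.49 = 0.7850
E(R_Fenwick) = R_f + β × MRP = 2.6192% + 0.7850 × 5.0415% = 6.58%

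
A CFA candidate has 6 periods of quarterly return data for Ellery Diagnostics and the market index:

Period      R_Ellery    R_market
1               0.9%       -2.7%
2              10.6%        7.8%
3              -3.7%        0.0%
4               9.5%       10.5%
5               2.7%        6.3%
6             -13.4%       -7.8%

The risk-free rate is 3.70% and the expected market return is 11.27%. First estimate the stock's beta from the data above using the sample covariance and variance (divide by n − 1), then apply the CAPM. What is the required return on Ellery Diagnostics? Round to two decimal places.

12.51%

Mean R_i = (0.9 + 10.6 − 3.7 + 9.5 + 2.7 − 13.4) / 6 = 1.1000%
Mean R_m = (-2.7 + 7.8 + 0.0 + 10.5 + 6.3 − 7.8) / 6 = 2.3500%
Σ(R_i − R̄_i)(R_m − R̄_m) = 286.0200  ⇒  Cov = 286.0200 / 5 = 57.2040
Σ(R_m − R̄_m)² = 245.7750  ⇒  Var(R_m) = 245.7750 / 5 = 49.1550
β = Cov / Var(R_m) = 57.2040 / 49.1550 = 1.1637
MRP = 11.27% − 3.70% = 7.57%
E(R) = R_f + β × MRP = 3.70% + 1.1637 × 7.57% = 12.51%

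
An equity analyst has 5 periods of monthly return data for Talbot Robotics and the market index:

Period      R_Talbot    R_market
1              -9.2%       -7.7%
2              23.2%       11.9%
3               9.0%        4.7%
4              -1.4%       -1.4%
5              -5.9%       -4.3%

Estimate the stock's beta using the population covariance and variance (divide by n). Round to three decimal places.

Mean R_i = (-9.2 + 23.2 + 9.0 − 1.4 − 5.9) / 5 = 3.1400%
Mean R_m = (-7.7 + 11.9 + 4.7 − 1.4 − 4.3) / 5 = 0.6400%
Σ(R_i − R̄_i)(R_m − R̄_m) = 406.5020  ⇒  Cov = 406.5020 / 5 = 81.3004
Σ(R_m − R̄_m)² = 241.3920  ⇒  Var(R_m) = 241.3920 / 5 = 48.2784
β = Cov / Var(R_m) = 81.3004 / 48.2784 = 1.6840

1.684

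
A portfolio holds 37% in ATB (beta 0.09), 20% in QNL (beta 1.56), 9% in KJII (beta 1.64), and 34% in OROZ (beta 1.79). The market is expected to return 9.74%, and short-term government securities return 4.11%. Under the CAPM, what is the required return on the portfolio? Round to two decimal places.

β_P = Σ w_i β_i = 0.37×0.09 + 0.20×1.56 + 0.09×1.64 + 0.34×1.79 = 1.1015
MRP = 9.74% − 4.11% = 5.63%
E(R_P) = R_f + β_P × MRP = 4.11% + 1.1015 × 5.63% = 10.31%

10.31%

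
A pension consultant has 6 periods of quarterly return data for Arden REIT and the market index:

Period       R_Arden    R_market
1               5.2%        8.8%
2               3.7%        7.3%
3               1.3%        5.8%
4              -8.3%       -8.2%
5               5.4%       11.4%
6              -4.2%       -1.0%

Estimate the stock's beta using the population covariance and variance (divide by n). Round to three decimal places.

Mean R_i = (5.2 + 3.7 + 1.3 − 8.3 + 5.4 − 4.2) / 6 = 0.5167%
Mean R_m = (8.8 + 7.3 + 5.8 − 8.2 + 11.4 − 1.0) / 6 = 4.0167%
Σ(R_i − R̄_i)(R_m − R̄_m) = 201.6783  ⇒  Cov = 201.6783 / 6 = 33.6131
Σ(R_m − R̄_m)² = 265.7683  ⇒  Var(R_m) = 265.7683 / 6 = 44.2947
β = Cov / Var(R_m) = 33.6131 / 44.2947 = 0.7589

0.759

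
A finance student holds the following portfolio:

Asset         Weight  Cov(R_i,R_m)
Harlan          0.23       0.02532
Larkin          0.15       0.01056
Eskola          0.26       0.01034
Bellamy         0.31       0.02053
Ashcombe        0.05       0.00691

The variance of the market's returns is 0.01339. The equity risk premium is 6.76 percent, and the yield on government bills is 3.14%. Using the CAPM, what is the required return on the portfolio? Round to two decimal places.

11.62%

β_Harlan = 0.02532 / 0.01339 = 1.8910
β_Larkin = 0.01056 / 0.01339 = 0.7886
β_Eskola = 0.01034 / 0.01339 = 0.7722
β_Bellamy = 0.02053 / 0.01339 = 1.5332
β_Ashcombe = 0.00691 / 0.01339 = 0.5161
β_P = Σ w_i β_i = 0.23×1.8910 + 0.15×0.7886 + 0.26×0.7722 + 0.31×1.5332 + 0.05×0.5161 = 1.2551
E(R_P) = R_f + β_P × MRP = 3.14% + 1.2551 × 6.76% = 11.62%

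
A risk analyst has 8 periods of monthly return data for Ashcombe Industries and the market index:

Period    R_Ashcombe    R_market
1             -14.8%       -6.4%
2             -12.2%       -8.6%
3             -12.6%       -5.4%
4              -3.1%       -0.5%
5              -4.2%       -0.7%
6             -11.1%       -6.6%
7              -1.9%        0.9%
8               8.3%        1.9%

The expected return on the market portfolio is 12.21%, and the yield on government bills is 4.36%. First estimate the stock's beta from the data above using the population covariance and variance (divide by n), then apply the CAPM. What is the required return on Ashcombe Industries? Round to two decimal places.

Mean R_i = (-14.8 − 12.2 − 12.6 − 3.1 − 4.2 − 11.1 − 1.9 + 8.3) / 8 = -6.4500%
Mean R_m = (-6.4 − 8.6 − 5.4 − 0.5 − 0.7 − 6.6 + 0.9 + 1.9) / 8 = -3.1750%
Σ(R_i − R̄_i)(R_m − R̄_m) = 195.6600  ⇒  Cov = 195.6600 / 8 = 24.4575
Σ(R_m − R̄_m)² = 112.1550  ⇒  Var(R_m) = 112.1550 / 8 = 14.0194
β = Cov / Var(R_m) = 24.4575 / 14.0194 = 1.7445
MRP = 12.21% − 4.36% = 7.85%
E(R) = R_f + β × MRP = 4.36% + 1.7445 × 7.85% = 18.05%

18.05%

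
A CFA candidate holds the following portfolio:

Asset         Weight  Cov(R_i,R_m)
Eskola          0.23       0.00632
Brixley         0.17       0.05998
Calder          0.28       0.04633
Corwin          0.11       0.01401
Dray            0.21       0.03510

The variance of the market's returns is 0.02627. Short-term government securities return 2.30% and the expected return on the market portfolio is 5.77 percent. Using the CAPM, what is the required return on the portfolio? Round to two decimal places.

6.73%

β_Eskola = 0.00632 / 0.02627 = 0.2406
β_Brixley = 0.05998 / 0.02627 = 2.2832
β_Calder = 0.04633 / 0.02627 = 1.7636
β_Corwin = 0.01401 / 0.02627 = 0.5333
β_Dray = 0.03510 / 0.02627 = 1.3361
β_P = Σ w_i β_i = 0.23×0.2406 + 0.17×2.2832 + 0.28×1.7636 + 0.11×0.5333 + 0.21×1.3361 = 1.2765
MRP = 5.77% − 2.30% = 3.47%
E(R_P) = R_f + β_P × MRP = 2.30% + 1.2765 × 3.47% = 6.73%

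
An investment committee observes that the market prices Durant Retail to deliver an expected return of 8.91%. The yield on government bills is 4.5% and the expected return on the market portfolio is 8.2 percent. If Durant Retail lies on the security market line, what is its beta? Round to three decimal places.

MRP = 8.2% − 4.5% = 3.70%
β = (E(R) − R_f) / MRP = (8.91% − 4.5%) / 3.7% = 4.41% / 3.7% = 1.192

1.192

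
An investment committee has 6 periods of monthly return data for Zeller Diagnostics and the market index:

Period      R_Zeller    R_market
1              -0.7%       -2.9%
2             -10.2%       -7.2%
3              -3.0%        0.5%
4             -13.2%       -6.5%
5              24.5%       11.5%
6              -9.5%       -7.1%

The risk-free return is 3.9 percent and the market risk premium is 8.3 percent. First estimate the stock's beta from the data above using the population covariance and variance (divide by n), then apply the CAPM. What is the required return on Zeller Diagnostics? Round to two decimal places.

Mean R_i = (-0.7 − 10.2 − 3.0 − 13.2 + 24.5 − 9.5) / 6 = -2.0167%
Mean R_m = (-2.9 − 7.2 + 0.5 − 6.5 + 11.5 − 7.1) / 6 = -1.9500%
Σ(R_i − R̄_i)(R_m − R̄_m) = 485.3750  ⇒  Cov = 485.3750 / 6 = 80.8958
Σ(R_m − R̄_m)² = 262.5950  ⇒  Var(R_m) = 262.5950 / 6 = 43.7658
β = Cov / Var(R_m) = 80.8958 / 43.7658 = 1.8484
E(R) = R_f + β × MRP = 3.9% + 1.8484 × 8.3% = 19.24%

19.24%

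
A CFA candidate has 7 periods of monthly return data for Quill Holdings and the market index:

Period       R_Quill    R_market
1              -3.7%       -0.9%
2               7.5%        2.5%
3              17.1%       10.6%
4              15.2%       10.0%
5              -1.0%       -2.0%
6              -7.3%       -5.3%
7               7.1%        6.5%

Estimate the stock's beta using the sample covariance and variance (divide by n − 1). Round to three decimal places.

1.469

Mean R_i = (-3.7 + 7.5 + 17.1 + 15.2 − 1.0 − 7.3 + 7.1) / 7 = 4.9857%
Mean R_m = (-0.9 + 2.5 + 10.6 + 10.0 − 2.0 − 5.3 + 6.5) / 7 = 3.0571%
Σ(R_i − R̄_i)(R_m − R̄_m) = 335.4857  ⇒  Cov = 335.4857 / 6 = 55.9143
Σ(R_m − R̄_m)² = 228.3371  ⇒  Var(R_m) = 228.3371 / 6 = 38.0562
β = Cov / Var(R_m) = 55.9143 / 38.0562 = 1.4693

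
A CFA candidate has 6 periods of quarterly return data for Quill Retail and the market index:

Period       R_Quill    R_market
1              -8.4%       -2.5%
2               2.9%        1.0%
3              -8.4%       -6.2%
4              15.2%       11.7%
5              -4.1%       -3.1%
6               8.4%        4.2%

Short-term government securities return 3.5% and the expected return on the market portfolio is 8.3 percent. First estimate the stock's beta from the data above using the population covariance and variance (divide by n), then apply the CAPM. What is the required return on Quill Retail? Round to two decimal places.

10.44%

Mean R_i = (-8.4 + 2.9 − 8.4 + 15.2 − 4.1 + 8.4) / 6 = 0.9333%
Mean R_m = (-2.5 + 1.0 − 6.2 + 11.7 − 3.1 + 4.2) / 6 = 0.8500%
Σ(R_i − R̄_i)(R_m − R̄_m) = 297.0500  ⇒  Cov = 297.0500 / 6 = 49.5083
Σ(R_m − R̄_m)² = 205.4950  ⇒  Var(R_m) = 205.4950 / 6 = 34.2492
β = Cov / Var(R_m) = 49.5083 / 34.2492 = 1.4455
MRP = 8.3% − 3.5% = 4.80%
E(R) = R_f + β × MRP = 3.5% + 1.4455 × 4.8% = 10.44%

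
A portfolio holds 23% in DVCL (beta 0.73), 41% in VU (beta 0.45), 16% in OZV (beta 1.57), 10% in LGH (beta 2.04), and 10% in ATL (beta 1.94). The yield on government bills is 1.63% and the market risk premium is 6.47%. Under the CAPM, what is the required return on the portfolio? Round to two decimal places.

β_P = Σ w_i β_i = 0.23×0.73 + 0.41×0.45 + 0.16×1.57 + 0.10×2.04 + 0.10×1.94 = 1.0016
E(R_P) = R_f + β_P × MRP = 1.63% + 1.0016 × 6.47% = 8.11%

8.11%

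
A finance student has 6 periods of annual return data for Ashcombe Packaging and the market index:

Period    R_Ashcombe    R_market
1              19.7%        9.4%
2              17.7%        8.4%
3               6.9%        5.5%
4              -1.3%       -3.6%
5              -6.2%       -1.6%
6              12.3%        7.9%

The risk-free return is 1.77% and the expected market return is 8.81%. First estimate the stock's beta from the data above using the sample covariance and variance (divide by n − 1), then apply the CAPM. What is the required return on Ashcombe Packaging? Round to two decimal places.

Mean R_i = (19.7 + 17.7 + 6.9 − 1.3 − 6.2 + 12.3) / 6 = 8.1833%
Mean R_m = (9.4 + 8.4 + 5.5 − 3.6 − 1.6 + 7.9) / 6 = 4.3333%
Σ(R_i − R̄_i)(R_m − R̄_m) = 270.8133  ⇒  Cov = 270.8133 / 5 = 54.1627
Σ(R_m − R̄_m)² = 154.4333  ⇒  Var(R_m) = 154.4333 / 5 = 30.8867
β = Cov / Var(R_m) = 54.1627 / 30.8867 = 1.7536
MRP = 8.81% − 1.77% = 7.04%
E(R) = R_f + β × MRP = 1.77% + 1.7536 × 7.04% = 14.12%

14.12%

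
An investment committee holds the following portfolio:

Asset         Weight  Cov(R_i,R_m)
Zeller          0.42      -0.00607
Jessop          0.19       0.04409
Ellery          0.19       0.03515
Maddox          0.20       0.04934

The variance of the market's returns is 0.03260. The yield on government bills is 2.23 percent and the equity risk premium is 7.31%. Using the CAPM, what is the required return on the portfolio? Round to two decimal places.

β_Zeller = -0.00607 / 0.03260 = -0.1862
β_Jessop = 0.04409 / 0.03260 = 1.3525
β_Ellery = 0.03515 / 0.03260 = 1.0782
β_Maddox = 0.04934 / 0.03260 = 1.5135
β_P = Σ w_i β_i = 0.42×-0.1862 + 0.19×1.3525 + 0.19×1.0782 + 0.20×1.5135 = 0.6863
E(R_P) = R_f + β_P × MRP = 2.23% + 0.6863 × 7.31% = 7.25%

7.25%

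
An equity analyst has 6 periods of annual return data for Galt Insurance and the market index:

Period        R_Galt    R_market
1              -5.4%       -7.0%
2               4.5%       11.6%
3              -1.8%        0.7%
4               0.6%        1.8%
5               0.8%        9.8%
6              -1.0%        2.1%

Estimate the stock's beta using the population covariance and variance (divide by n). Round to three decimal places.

0.452

Mean R_i = (-5.4 + 4.5 − 1.8 + 0.6 + 0.8 − 1.0) / 6 = -0.3833%
Mean R_m = (-7.0 + 11.6 + 0.7 + 1.8 + 9.8 + 2.1) / 6 = 3.1667%
Σ(R_i − R̄_i)(R_m − R̄_m) = 102.8433  ⇒  Cov = 102.8433 / 6 = 17.1406
Σ(R_m − R̄_m)² = 227.5733  ⇒  Var(R_m) = 227.5733 / 6 = 37.9289
β = Cov / Var(R_m) = 17.1406 / 37.9289 = 0.4519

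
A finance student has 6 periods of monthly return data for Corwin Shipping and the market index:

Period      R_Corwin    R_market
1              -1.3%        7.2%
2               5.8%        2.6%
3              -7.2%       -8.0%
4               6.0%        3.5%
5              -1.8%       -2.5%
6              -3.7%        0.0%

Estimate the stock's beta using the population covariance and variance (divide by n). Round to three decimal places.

0.643

Mean R_i = (-1.3 + 5.8 − 7.2 + 6.0 − 1.8 − 3.7) / 6 = -0.3667%
Mean R_m = (7.2 + 2.6 − 8.0 + 3.5 − 2.5 + 0.0) / 6 = 0.4667%
Σ(R_i − R̄_i)(R_m − R̄_m) = 89.8467  ⇒  Cov = 89.8467 / 6 = 14.9745
Σ(R_m − R̄_m)² = 139.7933  ⇒  Var(R_m) = 139.7933 / 6 = 23.2989
β = Cov / Var(R_m) = 14.9745 / 23.2989 = 0.6427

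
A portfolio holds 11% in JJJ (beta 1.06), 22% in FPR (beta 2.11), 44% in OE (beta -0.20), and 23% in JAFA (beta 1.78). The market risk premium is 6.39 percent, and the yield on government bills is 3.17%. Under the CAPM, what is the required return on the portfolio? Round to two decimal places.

8.94%

β_P = Σ w_i β_i = 0.11×1.06 + 0.22×2.11 + 0.44×-0.20 + 0.23×1.78 = 0.9022
E(R_P) = R_f + β_P × MRP = 3.17% + 0.9022 × 6.39% = 8.94%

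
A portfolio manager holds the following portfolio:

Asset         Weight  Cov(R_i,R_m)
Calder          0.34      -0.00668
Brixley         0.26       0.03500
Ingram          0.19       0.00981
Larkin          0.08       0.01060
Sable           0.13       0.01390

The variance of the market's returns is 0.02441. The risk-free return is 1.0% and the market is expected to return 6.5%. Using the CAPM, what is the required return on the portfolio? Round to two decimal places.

3.56%

β_Calder = -0.00668 / 0.02441 = -0.2737
β_Brixley = 0.03500 / 0.02441 = 1.4338
β_Ingram = 0.00981 / 0.02441 = 0.4019
β_Larkin = 0.01060 / 0.02441 = 0.4342
β_Sable = 0.01390 / 0.02441 = 0.5694
β_P = Σ w_i β_i = 0.34×-0.2737 + 0.26×1.4338 + 0.19×0.4019 + 0.08×0.4342 + 0.13×0.5694 = 0.4648
MRP = 6.5% − 1.0% = 5.50%
E(R_P) = R_f + β_P × MRP = 1.0% + 0.4648 × 5.5% = 3.56%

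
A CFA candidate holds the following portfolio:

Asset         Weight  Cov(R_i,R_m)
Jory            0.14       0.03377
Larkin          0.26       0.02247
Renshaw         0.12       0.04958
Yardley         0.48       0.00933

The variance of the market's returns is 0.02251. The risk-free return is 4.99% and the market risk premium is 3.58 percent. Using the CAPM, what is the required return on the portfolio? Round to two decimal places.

8.33%

β_Jory = 0.03377 / 0.02251 = 1.5002
β_Larkin = 0.02247 / 0.02251 = 0.9982
β_Renshaw = 0.04958 / 0.02251 = 2.2026
β_Yardley = 0.00933 / 0.02251 = 0.4145
β_P = Σ w_i β_i = 0.14×1.5002 + 0.26×0.9982 + 0.12×2.2026 + 0.48×0.4145 = 0.9328
E(R_P) = R_f + β_P × MRP = 4.99% + 0.9328 × 3.58% = 8.33%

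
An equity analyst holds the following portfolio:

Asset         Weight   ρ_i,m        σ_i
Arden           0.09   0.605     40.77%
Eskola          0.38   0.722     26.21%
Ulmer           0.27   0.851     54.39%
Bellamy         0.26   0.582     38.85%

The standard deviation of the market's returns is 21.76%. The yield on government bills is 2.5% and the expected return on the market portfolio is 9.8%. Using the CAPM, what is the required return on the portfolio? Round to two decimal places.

11.82%

β_Arden = 0.605 × 40.77% / 21.76% = 1.1335
β_Eskola = 0.722 × 26.21% / 21.76% = 0.8697
β_Ulmer = 0.851 × 54.39% / 21.76% = 2.1271
β_Bellamy = 0.582 × 38.85% / 21.76% = 1.0391
β_P = Σ w_i β_i = 0.09×1.1335 + 0.38×0.8697 + 0.27×2.1271 + 0.26×1.0391 = 1.2770
MRP = 9.8% − 2.5% = 7.30%
E(R_P) = R_f + β_P × MRP = 2.5% + 1.2770 × 7.3% = 11.82%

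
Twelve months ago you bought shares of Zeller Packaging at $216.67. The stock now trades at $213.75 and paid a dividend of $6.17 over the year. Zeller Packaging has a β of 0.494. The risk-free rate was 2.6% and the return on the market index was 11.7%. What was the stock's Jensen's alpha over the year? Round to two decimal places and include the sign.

Realised HPR = (P1 + D1 − P0) / P0 = (213.75 + 6.17 − 216.67) / 216.67 = 3.25 / 216.67 = 1.5000%
MRP = 11.7% − 2.6% = 9.10%
CAPM required = R_f + β·MRP = 2.6% + 0.494 × 9.1% = 7.0954%
α = realised − required = 1.5000% − 7.0954% = -5.60%

-5.60%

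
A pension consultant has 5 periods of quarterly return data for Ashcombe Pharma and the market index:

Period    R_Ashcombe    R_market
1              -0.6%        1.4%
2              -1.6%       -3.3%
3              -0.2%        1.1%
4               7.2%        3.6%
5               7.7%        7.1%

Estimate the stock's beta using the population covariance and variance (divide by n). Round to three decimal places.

Mean R_i = (-0.6 − 1.6 − 0.2 + 7.2 + 7.7) / 5 = 2.5000%
Mean R_m = (1.4 − 3.3 + 1.1 + 3.6 + 7.1) / 5 = 1.9800%
Σ(R_i − R̄_i)(R_m − R̄_m) = 60.0600  ⇒  Cov = 60.0600 / 5 = 12.0120
Σ(R_m − R̄_m)² = 57.8280  ⇒  Var(R_m) = 57.8280 / 5 = 11.5656
β = Cov / Var(R_m) = 12.0120 / 11.5656 = 1.0386

1.039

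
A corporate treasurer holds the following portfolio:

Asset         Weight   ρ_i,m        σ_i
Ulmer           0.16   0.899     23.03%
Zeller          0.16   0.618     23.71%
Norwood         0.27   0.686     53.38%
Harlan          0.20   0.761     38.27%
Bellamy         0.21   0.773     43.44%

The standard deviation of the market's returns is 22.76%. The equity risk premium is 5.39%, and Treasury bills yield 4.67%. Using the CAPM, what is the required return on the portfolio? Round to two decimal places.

11.40%

β_Ulmer = 0.899 × 23.03% / 22.76% = 0.9097
β_Zeller = 0.618 × 23.71% / 22.76% = 0.6438
β_Norwood = 0.686 × 53.38% / 22.76% = 1.6089
β_Harlan = 0.761 × 38.27% / 22.76% = 1.2796
β_Bellamy = 0.773 × 43.44% / 22.76% = 1.4754
β_P = Σ w_i β_i = 0.16×0.9097 + 0.16×0.6438 + 0.27×1.6089 + 0.20×1.2796 + 0.21×1.4754 = 1.2487
E(R_P) = R_f + β_P × MRP = 4.67% + 1.2487 × 5.39% = 11.40%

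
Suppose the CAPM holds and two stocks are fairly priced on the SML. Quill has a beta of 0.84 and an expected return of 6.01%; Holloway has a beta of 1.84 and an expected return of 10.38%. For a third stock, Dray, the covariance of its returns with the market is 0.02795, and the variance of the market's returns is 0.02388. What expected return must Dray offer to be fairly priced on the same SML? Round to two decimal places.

MRP = (10.38% − 6.01%) / (1.84 − 0.84) = 4.3700%
R_f = 6.01% − 0.84 × 4.3700% = 2.3392%
β_Dray = Cov / Var(R_m) = 0.02795 / 0.02388 = 1.1704
E(R_Dray) = R_f + β × MRP = 2.3392% + 1.1704 × 4.3700% = 7.45%

7.45%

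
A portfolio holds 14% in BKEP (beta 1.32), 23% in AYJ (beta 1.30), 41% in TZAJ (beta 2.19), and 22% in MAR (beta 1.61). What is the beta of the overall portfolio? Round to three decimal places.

β_P = Σ w_i β_i = 0.14×1.32 + 0.23×1.30 + 0.41×2.19 + 0.22×1.61 = 1.7359

1.736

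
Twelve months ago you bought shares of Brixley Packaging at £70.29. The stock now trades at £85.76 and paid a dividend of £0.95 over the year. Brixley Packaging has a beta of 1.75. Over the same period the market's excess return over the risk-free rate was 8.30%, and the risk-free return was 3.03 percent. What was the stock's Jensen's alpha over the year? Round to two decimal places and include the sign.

+5.81%

Realised HPR = (P1 + D1 − P0) / P0 = (85.76 + 0.95 − 70.29) / 70.29 = 16.42 / 70.29 = 23.3604%
CAPM required = R_f + β·MRP = 3.03% + 1.75 × 8.30% = 17.5550%
α = realised − required = 23.3604% − 17.5550% = +5.81%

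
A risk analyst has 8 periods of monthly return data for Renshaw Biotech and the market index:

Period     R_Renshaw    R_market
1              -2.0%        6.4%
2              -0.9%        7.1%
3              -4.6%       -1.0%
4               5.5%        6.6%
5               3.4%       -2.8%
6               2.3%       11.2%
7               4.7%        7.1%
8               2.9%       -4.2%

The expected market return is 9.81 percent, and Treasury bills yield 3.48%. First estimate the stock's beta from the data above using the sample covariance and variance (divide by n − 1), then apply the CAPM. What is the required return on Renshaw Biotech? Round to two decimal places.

Mean R_i = (-2.0 − 0.9 − 4.6 + 5.5 + 3.4 + 2.3 + 4.7 + 2.9) / 8 = 1.4125%
Mean R_m = (6.4 + 7.1 − 1.0 + 6.6 − 2.8 + 11.2 + 7.1 − 4.2) / 8 = 3.8000%
Σ(R_i − R̄_i)(R_m − R̄_m) = 16.2000  ⇒  Cov = 16.2000 / 7 = 2.3143
Σ(R_m − R̄_m)² = 221.7400  ⇒  Var(R_m) = 221.7400 / 7 = 31.6771
β = Cov / Var(R_m) = 2.3143 / 31.6771 = 0.0731
MRP = 9.81% − 3.48% = 6.33%
E(R) = R_f + β × MRP = 3.48% + 0.0731 × 6.33% = 3.94%

3.94%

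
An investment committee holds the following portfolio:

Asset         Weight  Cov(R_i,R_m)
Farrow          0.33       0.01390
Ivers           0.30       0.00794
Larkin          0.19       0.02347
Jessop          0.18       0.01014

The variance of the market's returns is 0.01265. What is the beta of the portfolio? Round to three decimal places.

1.048

β_Farrow = 0.01390 / 0.01265 = 1.0988
β_Ivers = 0.00794 / 0.01265 = 0.6277
β_Larkin = 0.02347 / 0.01265 = 1.8553
β_Jessop = 0.01014 / 0.01265 = 0.8016
β_P = Σ w_i β_i = 0.33×1.0988 + 0.30×0.6277 + 0.19×1.8553 + 0.18×0.8016 = 1.0477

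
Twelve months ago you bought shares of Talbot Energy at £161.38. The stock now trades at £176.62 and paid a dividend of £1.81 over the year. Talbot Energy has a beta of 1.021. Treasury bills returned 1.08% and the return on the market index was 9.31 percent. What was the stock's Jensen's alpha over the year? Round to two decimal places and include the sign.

Realised HPR = (P1 + D1 − P0) / P0 = (176.62 + 1.81 − 161.38) / 161.38 = 17.05 / 161.38 = 10.5651%
MRP = 9.31% − 1.08% = 8.23%
CAPM required = R_f + β·MRP = 1.08% + 1.021 × 8.23% = 9.48283%
α = realised − required = 10.5651% − 9.48283% = +1.08%

+1.08%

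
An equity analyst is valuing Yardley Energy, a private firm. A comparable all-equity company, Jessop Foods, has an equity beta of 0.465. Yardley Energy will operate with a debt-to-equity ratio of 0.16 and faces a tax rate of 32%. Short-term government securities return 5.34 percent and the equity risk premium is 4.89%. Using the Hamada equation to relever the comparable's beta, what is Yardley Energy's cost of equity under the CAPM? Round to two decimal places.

7.86%

β_L = β_U × [1 + (1 − t)(D/E)] = 0.465 × [1 + (1 − 0.32) × 0.16]
    = 0.465 × [1 + 0.68 × 0.16] = 0.465 × 1.1088 = 0.5156
E(R) = R_f + β_L × MRP = 5.34% + 0.5156 × 4.89% = 7.86%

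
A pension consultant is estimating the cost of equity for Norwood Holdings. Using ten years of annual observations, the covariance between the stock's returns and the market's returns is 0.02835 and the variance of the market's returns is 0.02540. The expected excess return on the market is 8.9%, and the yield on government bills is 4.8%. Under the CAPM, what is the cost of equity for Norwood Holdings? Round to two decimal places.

14.73%

β = Cov(R_i, R_m) / Var(R_m) = 0.02835 / 0.02540 = 1.1161
E(R) = R_f + β × MRP = 4.8% + 1.1161 × 8.9% = 14.73%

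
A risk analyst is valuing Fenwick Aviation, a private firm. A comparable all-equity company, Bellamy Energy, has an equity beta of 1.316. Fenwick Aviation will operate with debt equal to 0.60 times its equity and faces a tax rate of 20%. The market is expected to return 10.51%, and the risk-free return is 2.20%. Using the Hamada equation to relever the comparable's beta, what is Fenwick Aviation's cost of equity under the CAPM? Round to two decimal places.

18.39%

β_L = β_U × [1 + (1 − t)(D/E)] = 1.316 × [1 + (1 − 0.20) × 0.60]
    = 1.316 × [1 + 0.80 × 0.60] = 1.316 × 1.4800 = 1.9477
MRP = 10.51% − 2.20% = 8.31%
E(R) = R_f + β_L × MRP = 2.20% + 1.9477 × 8.31% = 18.39%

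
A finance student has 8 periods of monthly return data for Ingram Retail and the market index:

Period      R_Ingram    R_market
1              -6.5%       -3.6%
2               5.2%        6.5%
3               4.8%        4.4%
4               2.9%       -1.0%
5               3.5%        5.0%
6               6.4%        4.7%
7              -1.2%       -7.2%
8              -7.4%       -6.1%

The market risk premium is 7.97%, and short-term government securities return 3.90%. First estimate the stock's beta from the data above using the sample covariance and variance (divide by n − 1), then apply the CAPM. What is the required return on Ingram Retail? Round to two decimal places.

10.49%

Mean R_i = (-6.5 + 5.2 + 4.8 + 2.9 + 3.5 + 6.4 − 1.2 − 7.4) / 8 = 0.9625%
Mean R_m = (-3.6 + 6.5 + 4.4 − 1.0 + 5.0 + 4.7 − 7.2 − 6.1) / 8 = 0.3375%
Σ(R_i − R̄_i)(R_m − R̄_m) = 174.1813  ⇒  Cov = 174.1813 / 7 = 24.8830
Σ(R_m − R̄_m)² = 210.7988  ⇒  Var(R_m) = 210.7988 / 7 = 30.1141
β = Cov / Var(R_m) = 24.8830 / 30.1141 = 0.8263
E(R) = R_f + β × MRP = 3.90% + 0.8263 × 7.97% = 10.49%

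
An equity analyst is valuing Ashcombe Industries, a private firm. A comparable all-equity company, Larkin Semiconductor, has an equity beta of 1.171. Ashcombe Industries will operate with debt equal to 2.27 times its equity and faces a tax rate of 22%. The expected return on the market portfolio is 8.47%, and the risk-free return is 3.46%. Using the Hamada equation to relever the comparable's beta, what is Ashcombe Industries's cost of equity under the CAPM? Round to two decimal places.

β_L = β_U × [1 + (1 − t)(D/E)] = 1.171 × [1 + (1 − 0.22) × 2.27]
    = 1.171 × [1 + 0.78 × 2.27] = 1.171 × 2.7706 = 3.2444
MRP = 8.47% − 3.46% = 5.01%
E(R) = R_f + β_L × MRP = 3.46% + 3.2444 × 5.01% = 19.71%

19.71%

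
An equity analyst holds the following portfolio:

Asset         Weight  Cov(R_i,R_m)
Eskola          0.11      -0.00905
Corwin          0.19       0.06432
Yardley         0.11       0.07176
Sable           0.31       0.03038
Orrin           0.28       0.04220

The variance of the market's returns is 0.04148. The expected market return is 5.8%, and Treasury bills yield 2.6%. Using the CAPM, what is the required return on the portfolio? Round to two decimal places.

β_Eskola = -0.00905 / 0.04148 = -0.2182
β_Corwin = 0.06432 / 0.04148 = 1.5506
β_Yardley = 0.07176 / 0.04148 = 1.7300
β_Sable = 0.03038 / 0.04148 = 0.7324
β_Orrin = 0.04220 / 0.04148 = 1.0174
β_P = Σ w_i β_i = 0.11×-0.2182 + 0.19×1.5506 + 0.11×1.7300 + 0.31×0.7324 + 0.28×1.0174 = 0.9728
MRP = 5.8% − 2.6% = 3.20%
E(R_P) = R_f + β_P × MRP = 2.6% + 0.9728 × 3.2% = 5.71%

5.71%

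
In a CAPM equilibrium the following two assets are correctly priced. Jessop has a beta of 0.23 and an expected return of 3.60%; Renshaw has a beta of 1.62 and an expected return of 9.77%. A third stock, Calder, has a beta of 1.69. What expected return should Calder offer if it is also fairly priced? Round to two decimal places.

10.08%

MRP (SML slope) = (9.77% − 3.60%) / (1.62 − 0.23) = 6.17% / 1.39 = 4.4388%
R_f (intercept) = 3.60% − 0.23 × 4.4388% = 2.5791%
E(R_Calder) = R_f + β × MRP = 2.5791% + 1.69 × 4.4388% = 10.08%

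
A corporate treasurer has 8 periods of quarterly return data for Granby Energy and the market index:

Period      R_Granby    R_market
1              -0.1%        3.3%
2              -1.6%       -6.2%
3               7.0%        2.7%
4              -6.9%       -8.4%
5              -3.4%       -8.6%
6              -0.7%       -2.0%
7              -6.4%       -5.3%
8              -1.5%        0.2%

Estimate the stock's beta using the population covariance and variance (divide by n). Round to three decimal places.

0.686

Mean R_i = (-0.1 − 1.6 + 7.0 − 6.9 − 3.4 − 0.7 − 6.4 − 1.5) / 8 = -1.7000%
Mean R_m = (3.3 − 6.2 + 2.7 − 8.4 − 8.6 − 2.0 − 5.3 + 0.2) / 8 = -3.0375%
Σ(R_i − R̄_i)(R_m − R̄_m) = 109.4000  ⇒  Cov = 109.4000 / 8 = 13.6750
Σ(R_m − R̄_m)² = 159.4588  ⇒  Var(R_m) = 159.4588 / 8 = 19.9324
β = Cov / Var(R_m) = 13.6750 / 19.9324 = 0.6861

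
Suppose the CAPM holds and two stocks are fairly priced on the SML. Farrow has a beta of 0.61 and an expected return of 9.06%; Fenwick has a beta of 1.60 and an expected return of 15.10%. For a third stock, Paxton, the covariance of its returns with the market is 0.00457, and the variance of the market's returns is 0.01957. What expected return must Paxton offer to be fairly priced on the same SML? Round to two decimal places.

MRP = (15.10% − 9.06%) / (1.60 − 0.61) = 6.1010%
R_f = 9.06% − 0.61 × 6.1010% = 5.3384%
β_Paxton = Cov / Var(R_m) = 0.00457 / 0.01957 = 0.2335
E(R_Paxton) = R_f + β × MRP = 5.3384% + 0.2335 × 6.1010% = 6.76%

6.76%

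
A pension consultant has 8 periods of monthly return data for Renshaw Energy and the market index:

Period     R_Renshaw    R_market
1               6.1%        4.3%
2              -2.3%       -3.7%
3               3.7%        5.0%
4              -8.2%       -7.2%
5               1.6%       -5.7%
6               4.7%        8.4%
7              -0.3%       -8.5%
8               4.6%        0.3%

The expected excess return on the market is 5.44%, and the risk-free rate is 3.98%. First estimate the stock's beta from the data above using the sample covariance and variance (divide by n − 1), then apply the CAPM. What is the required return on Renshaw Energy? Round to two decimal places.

7.02%

Mean R_i = (6.1 − 2.3 + 3.7 − 8.2 + 1.6 + 4.7 − 0.3 + 4.6) / 8 = 1.2375%
Mean R_m = (4.3 − 3.7 + 5.0 − 7.2 − 5.7 + 8.4 − 8.5 + 0.3) / 8 = -0.8875%
Σ(R_i − R̄_i)(R_m − R̄_m) = 155.3563  ⇒  Cov = 155.3563 / 7 = 22.1938
Σ(R_m − R̄_m)² = 278.1088  ⇒  Var(R_m) = 278.1088 / 7 = 39.7298
β = Cov / Var(R_m) = 22.1938 / 39.7298 = 0.5586
E(R) = R_f + β × MRP = 3.98% + 0.5586 × 5.44% = 7.02%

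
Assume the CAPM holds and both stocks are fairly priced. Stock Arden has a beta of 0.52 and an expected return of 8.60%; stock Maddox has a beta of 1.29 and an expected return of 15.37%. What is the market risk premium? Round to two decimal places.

8.79%

Both satisfy E(R) = R_f + β·MRP, so the slope of the SML is
MRP = (15.37% − 8.60%) / (1.29 − 0.52) = 6.77% / 0.77 = 8.7922%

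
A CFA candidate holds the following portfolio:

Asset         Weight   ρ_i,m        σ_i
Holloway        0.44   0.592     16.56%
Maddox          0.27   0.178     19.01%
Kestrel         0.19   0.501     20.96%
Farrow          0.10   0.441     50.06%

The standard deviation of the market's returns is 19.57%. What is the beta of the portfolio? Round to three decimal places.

β_Holloway = 0.592 × 16.56% / 19.57% = 0.5009
β_Maddox = 0.178 × 19.01% / 19.57% = 0.1729
β_Kestrel = 0.501 × 20.96% / 19.57% = 0.5366
β_Farrow = 0.441 × 50.06% / 19.57% = 1.1281
β_P = Σ w_i β_i = 0.44×0.5009 + 0.27×0.1729 + 0.19×0.5366 + 0.10×1.1281 = 0.4818

0.482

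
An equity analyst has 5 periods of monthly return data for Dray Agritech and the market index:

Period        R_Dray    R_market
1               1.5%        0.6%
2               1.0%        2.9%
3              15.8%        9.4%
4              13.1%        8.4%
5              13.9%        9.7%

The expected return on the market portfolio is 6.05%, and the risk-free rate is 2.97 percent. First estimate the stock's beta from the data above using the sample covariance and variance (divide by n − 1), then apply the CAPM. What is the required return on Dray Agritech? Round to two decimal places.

Mean R_i = (1.5 + 1.0 + 15.8 + 13.1 + 13.9) / 5 = 9.0600%
Mean R_m = (0.6 + 2.9 + 9.4 + 8.4 + 9.7) / 5 = 6.2000%
Σ(R_i − R̄_i)(R_m − R̄_m) = 116.3300  ⇒  Cov = 116.3300 / 4 = 29.0825
Σ(R_m − R̄_m)² = 69.5800  ⇒  Var(R_m) = 69.5800 / 4 = 17.3950
β = Cov / Var(R_m) = 29.0825 / 17.3950 = 1.6719
MRP = 6.05% − 2.97% = 3.08%
E(R) = R_f + β × MRP = 2.97% + 1.6719 × 3.08% = 8.12%

8.12%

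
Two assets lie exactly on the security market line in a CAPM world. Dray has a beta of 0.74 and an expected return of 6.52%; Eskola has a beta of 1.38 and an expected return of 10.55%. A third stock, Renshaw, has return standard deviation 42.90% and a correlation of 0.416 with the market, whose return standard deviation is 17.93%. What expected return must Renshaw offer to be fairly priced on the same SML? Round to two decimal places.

MRP = (10.55% − 6.52%) / (1.38 − 0.74) = 6.2969%
R_f = 6.52% − 0.74 × 6.2969% = 1.8603%
β_Renshaw = ρ·σ_i/σ_m = 0.416 × 42.90 / 17.93 = 0.9953
E(R_Renshaw) = R_f + β × MRP = 1.8603% + 0.9953 × 6.2969% = 8.13%

8.13%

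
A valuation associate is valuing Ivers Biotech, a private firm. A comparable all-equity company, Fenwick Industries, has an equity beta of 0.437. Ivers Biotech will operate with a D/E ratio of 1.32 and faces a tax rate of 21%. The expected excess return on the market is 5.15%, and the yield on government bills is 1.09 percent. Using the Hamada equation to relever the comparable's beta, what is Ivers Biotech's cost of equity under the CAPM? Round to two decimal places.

β_L = β_U × [1 + (1 − t)(D/E)] = 0.437 × [1 + (1 − 0.21) × 1.32]
    = 0.437 × [1 + 0.79 × 1.32] = 0.437 × 2.0428 = 0.8927
E(R) = R_f + β_L × MRP = 1.09% + 0.8927 × 5.15% = 5.69%

5.69%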